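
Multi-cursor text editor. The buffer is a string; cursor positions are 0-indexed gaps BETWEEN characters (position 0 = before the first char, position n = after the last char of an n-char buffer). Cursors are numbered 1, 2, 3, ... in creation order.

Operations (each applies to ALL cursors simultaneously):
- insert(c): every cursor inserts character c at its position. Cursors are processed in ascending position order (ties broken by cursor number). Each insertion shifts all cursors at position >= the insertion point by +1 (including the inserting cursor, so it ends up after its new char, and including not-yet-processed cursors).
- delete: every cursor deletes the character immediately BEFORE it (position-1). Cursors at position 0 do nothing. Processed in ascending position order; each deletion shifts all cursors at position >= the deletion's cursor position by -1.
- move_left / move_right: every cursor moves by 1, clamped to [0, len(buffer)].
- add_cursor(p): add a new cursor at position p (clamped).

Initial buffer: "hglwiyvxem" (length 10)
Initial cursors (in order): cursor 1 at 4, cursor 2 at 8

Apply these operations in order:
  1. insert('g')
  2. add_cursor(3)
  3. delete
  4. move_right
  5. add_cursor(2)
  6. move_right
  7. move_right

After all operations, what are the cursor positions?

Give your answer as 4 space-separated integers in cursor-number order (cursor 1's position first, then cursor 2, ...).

Answer: 6 9 5 4

Derivation:
After op 1 (insert('g')): buffer="hglwgiyvxgem" (len 12), cursors c1@5 c2@10, authorship ....1....2..
After op 2 (add_cursor(3)): buffer="hglwgiyvxgem" (len 12), cursors c3@3 c1@5 c2@10, authorship ....1....2..
After op 3 (delete): buffer="hgwiyvxem" (len 9), cursors c3@2 c1@3 c2@7, authorship .........
After op 4 (move_right): buffer="hgwiyvxem" (len 9), cursors c3@3 c1@4 c2@8, authorship .........
After op 5 (add_cursor(2)): buffer="hgwiyvxem" (len 9), cursors c4@2 c3@3 c1@4 c2@8, authorship .........
After op 6 (move_right): buffer="hgwiyvxem" (len 9), cursors c4@3 c3@4 c1@5 c2@9, authorship .........
After op 7 (move_right): buffer="hgwiyvxem" (len 9), cursors c4@4 c3@5 c1@6 c2@9, authorship .........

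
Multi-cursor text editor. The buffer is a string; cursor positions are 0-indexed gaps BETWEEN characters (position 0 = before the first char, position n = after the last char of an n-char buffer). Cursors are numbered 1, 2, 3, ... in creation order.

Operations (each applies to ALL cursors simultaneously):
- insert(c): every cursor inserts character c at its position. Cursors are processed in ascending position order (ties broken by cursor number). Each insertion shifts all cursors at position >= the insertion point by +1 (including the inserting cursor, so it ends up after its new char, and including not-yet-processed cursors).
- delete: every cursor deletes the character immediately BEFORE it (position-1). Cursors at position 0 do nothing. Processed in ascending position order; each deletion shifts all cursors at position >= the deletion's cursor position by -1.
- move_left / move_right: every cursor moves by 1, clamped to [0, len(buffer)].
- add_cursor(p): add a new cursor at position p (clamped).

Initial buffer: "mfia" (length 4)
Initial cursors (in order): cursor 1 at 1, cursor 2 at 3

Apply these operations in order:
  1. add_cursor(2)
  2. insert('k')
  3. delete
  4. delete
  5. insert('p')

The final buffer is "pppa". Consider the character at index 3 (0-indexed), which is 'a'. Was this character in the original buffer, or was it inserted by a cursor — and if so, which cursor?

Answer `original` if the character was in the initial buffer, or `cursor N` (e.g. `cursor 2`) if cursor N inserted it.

After op 1 (add_cursor(2)): buffer="mfia" (len 4), cursors c1@1 c3@2 c2@3, authorship ....
After op 2 (insert('k')): buffer="mkfkika" (len 7), cursors c1@2 c3@4 c2@6, authorship .1.3.2.
After op 3 (delete): buffer="mfia" (len 4), cursors c1@1 c3@2 c2@3, authorship ....
After op 4 (delete): buffer="a" (len 1), cursors c1@0 c2@0 c3@0, authorship .
After op 5 (insert('p')): buffer="pppa" (len 4), cursors c1@3 c2@3 c3@3, authorship 123.
Authorship (.=original, N=cursor N): 1 2 3 .
Index 3: author = original

Answer: original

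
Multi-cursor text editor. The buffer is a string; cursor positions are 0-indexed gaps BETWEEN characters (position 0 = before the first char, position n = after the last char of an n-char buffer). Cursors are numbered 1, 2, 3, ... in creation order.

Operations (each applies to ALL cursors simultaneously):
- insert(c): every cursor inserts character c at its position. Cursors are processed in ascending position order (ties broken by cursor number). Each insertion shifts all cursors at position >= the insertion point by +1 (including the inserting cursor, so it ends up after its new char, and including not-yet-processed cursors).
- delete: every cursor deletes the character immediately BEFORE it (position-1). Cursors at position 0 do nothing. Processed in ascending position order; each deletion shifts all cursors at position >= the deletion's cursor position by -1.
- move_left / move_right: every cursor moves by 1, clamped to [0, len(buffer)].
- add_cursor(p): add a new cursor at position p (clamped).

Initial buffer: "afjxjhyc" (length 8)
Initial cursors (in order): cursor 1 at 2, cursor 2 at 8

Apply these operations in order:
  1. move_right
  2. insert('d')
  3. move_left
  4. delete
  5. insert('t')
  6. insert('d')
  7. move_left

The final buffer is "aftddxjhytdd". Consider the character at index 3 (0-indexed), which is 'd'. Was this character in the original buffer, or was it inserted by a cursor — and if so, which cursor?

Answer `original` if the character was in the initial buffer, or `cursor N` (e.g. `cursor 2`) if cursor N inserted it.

After op 1 (move_right): buffer="afjxjhyc" (len 8), cursors c1@3 c2@8, authorship ........
After op 2 (insert('d')): buffer="afjdxjhycd" (len 10), cursors c1@4 c2@10, authorship ...1.....2
After op 3 (move_left): buffer="afjdxjhycd" (len 10), cursors c1@3 c2@9, authorship ...1.....2
After op 4 (delete): buffer="afdxjhyd" (len 8), cursors c1@2 c2@7, authorship ..1....2
After op 5 (insert('t')): buffer="aftdxjhytd" (len 10), cursors c1@3 c2@9, authorship ..11....22
After op 6 (insert('d')): buffer="aftddxjhytdd" (len 12), cursors c1@4 c2@11, authorship ..111....222
After op 7 (move_left): buffer="aftddxjhytdd" (len 12), cursors c1@3 c2@10, authorship ..111....222
Authorship (.=original, N=cursor N): . . 1 1 1 . . . . 2 2 2
Index 3: author = 1

Answer: cursor 1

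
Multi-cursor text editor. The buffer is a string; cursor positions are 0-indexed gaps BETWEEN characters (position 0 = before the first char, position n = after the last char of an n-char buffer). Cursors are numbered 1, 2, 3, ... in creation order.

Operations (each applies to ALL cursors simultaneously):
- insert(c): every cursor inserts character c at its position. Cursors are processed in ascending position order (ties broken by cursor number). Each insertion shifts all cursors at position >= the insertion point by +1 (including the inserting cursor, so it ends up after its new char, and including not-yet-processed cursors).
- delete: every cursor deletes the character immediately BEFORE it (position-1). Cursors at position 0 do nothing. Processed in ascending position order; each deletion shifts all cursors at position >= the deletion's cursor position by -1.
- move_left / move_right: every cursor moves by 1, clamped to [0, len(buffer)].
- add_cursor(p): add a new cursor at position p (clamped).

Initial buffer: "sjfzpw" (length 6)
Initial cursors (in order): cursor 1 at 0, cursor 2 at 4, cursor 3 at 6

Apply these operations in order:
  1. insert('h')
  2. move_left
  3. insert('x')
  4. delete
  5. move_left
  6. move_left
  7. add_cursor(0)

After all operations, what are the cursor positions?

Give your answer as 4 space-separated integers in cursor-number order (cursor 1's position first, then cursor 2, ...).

Answer: 0 3 6 0

Derivation:
After op 1 (insert('h')): buffer="hsjfzhpwh" (len 9), cursors c1@1 c2@6 c3@9, authorship 1....2..3
After op 2 (move_left): buffer="hsjfzhpwh" (len 9), cursors c1@0 c2@5 c3@8, authorship 1....2..3
After op 3 (insert('x')): buffer="xhsjfzxhpwxh" (len 12), cursors c1@1 c2@7 c3@11, authorship 11....22..33
After op 4 (delete): buffer="hsjfzhpwh" (len 9), cursors c1@0 c2@5 c3@8, authorship 1....2..3
After op 5 (move_left): buffer="hsjfzhpwh" (len 9), cursors c1@0 c2@4 c3@7, authorship 1....2..3
After op 6 (move_left): buffer="hsjfzhpwh" (len 9), cursors c1@0 c2@3 c3@6, authorship 1....2..3
After op 7 (add_cursor(0)): buffer="hsjfzhpwh" (len 9), cursors c1@0 c4@0 c2@3 c3@6, authorship 1....2..3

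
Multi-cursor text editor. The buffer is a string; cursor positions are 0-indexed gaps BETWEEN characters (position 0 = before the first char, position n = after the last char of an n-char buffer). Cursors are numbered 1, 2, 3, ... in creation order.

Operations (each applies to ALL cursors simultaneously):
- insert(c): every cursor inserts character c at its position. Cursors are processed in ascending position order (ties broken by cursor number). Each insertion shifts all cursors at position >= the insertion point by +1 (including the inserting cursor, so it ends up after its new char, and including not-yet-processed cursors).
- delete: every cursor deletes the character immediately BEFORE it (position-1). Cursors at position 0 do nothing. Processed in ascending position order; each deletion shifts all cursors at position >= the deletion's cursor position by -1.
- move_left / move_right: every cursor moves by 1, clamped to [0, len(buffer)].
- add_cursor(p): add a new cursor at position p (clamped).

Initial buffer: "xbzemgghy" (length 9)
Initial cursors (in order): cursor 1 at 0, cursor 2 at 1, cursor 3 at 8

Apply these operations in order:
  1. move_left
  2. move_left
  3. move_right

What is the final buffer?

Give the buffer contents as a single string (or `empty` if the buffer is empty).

Answer: xbzemgghy

Derivation:
After op 1 (move_left): buffer="xbzemgghy" (len 9), cursors c1@0 c2@0 c3@7, authorship .........
After op 2 (move_left): buffer="xbzemgghy" (len 9), cursors c1@0 c2@0 c3@6, authorship .........
After op 3 (move_right): buffer="xbzemgghy" (len 9), cursors c1@1 c2@1 c3@7, authorship .........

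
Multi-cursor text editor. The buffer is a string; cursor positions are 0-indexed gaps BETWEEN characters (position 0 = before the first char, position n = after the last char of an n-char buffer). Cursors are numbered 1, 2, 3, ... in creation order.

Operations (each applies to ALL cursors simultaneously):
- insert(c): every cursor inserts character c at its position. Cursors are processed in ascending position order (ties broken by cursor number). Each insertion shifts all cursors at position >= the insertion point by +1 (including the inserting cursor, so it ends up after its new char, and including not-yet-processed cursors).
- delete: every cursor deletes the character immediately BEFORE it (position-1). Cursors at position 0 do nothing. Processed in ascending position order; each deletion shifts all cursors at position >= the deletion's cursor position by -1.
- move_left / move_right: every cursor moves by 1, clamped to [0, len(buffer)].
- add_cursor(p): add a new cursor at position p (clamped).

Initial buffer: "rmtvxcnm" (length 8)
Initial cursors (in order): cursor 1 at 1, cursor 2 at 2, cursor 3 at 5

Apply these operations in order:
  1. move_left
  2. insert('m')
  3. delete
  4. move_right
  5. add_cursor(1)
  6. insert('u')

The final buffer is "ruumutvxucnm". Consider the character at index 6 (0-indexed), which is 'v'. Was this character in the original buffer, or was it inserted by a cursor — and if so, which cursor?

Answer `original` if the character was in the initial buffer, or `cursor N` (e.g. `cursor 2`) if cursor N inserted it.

Answer: original

Derivation:
After op 1 (move_left): buffer="rmtvxcnm" (len 8), cursors c1@0 c2@1 c3@4, authorship ........
After op 2 (insert('m')): buffer="mrmmtvmxcnm" (len 11), cursors c1@1 c2@3 c3@7, authorship 1.2...3....
After op 3 (delete): buffer="rmtvxcnm" (len 8), cursors c1@0 c2@1 c3@4, authorship ........
After op 4 (move_right): buffer="rmtvxcnm" (len 8), cursors c1@1 c2@2 c3@5, authorship ........
After op 5 (add_cursor(1)): buffer="rmtvxcnm" (len 8), cursors c1@1 c4@1 c2@2 c3@5, authorship ........
After op 6 (insert('u')): buffer="ruumutvxucnm" (len 12), cursors c1@3 c4@3 c2@5 c3@9, authorship .14.2...3...
Authorship (.=original, N=cursor N): . 1 4 . 2 . . . 3 . . .
Index 6: author = original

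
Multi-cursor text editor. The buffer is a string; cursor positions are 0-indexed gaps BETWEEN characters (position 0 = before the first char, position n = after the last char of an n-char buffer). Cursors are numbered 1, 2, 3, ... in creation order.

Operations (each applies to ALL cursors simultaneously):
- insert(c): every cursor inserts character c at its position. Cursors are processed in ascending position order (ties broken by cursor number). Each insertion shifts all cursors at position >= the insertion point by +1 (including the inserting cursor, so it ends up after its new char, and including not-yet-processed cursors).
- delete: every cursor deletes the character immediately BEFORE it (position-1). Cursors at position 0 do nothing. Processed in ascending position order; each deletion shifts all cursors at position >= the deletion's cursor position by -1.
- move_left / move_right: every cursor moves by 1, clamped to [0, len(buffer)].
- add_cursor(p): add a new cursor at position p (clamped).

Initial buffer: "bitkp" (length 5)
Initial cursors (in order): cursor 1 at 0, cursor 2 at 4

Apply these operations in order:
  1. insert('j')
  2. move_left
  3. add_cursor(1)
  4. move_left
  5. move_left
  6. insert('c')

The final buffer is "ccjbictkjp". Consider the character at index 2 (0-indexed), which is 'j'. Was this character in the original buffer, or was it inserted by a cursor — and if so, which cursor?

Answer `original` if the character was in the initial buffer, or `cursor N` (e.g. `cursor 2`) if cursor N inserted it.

After op 1 (insert('j')): buffer="jbitkjp" (len 7), cursors c1@1 c2@6, authorship 1....2.
After op 2 (move_left): buffer="jbitkjp" (len 7), cursors c1@0 c2@5, authorship 1....2.
After op 3 (add_cursor(1)): buffer="jbitkjp" (len 7), cursors c1@0 c3@1 c2@5, authorship 1....2.
After op 4 (move_left): buffer="jbitkjp" (len 7), cursors c1@0 c3@0 c2@4, authorship 1....2.
After op 5 (move_left): buffer="jbitkjp" (len 7), cursors c1@0 c3@0 c2@3, authorship 1....2.
After op 6 (insert('c')): buffer="ccjbictkjp" (len 10), cursors c1@2 c3@2 c2@6, authorship 131..2..2.
Authorship (.=original, N=cursor N): 1 3 1 . . 2 . . 2 .
Index 2: author = 1

Answer: cursor 1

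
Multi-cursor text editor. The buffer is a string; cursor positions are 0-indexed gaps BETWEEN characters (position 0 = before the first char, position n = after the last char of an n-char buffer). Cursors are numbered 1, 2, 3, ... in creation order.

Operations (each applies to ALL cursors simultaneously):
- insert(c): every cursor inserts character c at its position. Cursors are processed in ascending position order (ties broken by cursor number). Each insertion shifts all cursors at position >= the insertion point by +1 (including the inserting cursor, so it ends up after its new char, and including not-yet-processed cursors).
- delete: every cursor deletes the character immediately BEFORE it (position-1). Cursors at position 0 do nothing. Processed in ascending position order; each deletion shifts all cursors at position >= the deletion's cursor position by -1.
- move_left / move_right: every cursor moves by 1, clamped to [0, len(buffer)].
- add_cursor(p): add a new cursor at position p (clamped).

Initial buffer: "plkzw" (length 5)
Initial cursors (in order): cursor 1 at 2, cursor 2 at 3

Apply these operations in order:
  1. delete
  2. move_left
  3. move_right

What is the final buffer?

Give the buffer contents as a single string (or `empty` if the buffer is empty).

After op 1 (delete): buffer="pzw" (len 3), cursors c1@1 c2@1, authorship ...
After op 2 (move_left): buffer="pzw" (len 3), cursors c1@0 c2@0, authorship ...
After op 3 (move_right): buffer="pzw" (len 3), cursors c1@1 c2@1, authorship ...

Answer: pzw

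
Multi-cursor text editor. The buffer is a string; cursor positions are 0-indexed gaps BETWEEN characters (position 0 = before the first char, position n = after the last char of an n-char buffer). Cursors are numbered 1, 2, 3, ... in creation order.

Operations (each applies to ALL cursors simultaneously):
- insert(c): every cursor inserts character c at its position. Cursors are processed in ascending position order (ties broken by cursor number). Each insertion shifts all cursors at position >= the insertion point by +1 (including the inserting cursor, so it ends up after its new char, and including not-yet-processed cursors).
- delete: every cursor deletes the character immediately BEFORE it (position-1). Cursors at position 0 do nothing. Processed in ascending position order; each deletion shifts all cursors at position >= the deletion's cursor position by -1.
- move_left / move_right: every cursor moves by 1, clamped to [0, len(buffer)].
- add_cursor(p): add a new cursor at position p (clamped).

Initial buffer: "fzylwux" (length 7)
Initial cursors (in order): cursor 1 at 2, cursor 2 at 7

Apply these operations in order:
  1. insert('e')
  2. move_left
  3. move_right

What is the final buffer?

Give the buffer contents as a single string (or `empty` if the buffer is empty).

Answer: fzeylwuxe

Derivation:
After op 1 (insert('e')): buffer="fzeylwuxe" (len 9), cursors c1@3 c2@9, authorship ..1.....2
After op 2 (move_left): buffer="fzeylwuxe" (len 9), cursors c1@2 c2@8, authorship ..1.....2
After op 3 (move_right): buffer="fzeylwuxe" (len 9), cursors c1@3 c2@9, authorship ..1.....2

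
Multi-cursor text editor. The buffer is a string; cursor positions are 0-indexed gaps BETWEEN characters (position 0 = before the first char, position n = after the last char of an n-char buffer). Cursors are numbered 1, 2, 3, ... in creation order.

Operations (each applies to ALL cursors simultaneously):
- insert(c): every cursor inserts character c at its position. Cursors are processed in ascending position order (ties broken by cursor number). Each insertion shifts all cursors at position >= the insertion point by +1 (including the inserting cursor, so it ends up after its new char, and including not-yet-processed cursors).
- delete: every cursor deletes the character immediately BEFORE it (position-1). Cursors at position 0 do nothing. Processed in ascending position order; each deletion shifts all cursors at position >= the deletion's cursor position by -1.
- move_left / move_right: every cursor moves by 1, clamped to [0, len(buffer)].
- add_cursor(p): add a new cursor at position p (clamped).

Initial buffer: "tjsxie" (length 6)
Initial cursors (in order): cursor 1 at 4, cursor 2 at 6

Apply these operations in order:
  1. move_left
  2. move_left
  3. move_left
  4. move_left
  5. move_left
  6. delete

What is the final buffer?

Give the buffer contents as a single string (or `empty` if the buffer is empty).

After op 1 (move_left): buffer="tjsxie" (len 6), cursors c1@3 c2@5, authorship ......
After op 2 (move_left): buffer="tjsxie" (len 6), cursors c1@2 c2@4, authorship ......
After op 3 (move_left): buffer="tjsxie" (len 6), cursors c1@1 c2@3, authorship ......
After op 4 (move_left): buffer="tjsxie" (len 6), cursors c1@0 c2@2, authorship ......
After op 5 (move_left): buffer="tjsxie" (len 6), cursors c1@0 c2@1, authorship ......
After op 6 (delete): buffer="jsxie" (len 5), cursors c1@0 c2@0, authorship .....

Answer: jsxie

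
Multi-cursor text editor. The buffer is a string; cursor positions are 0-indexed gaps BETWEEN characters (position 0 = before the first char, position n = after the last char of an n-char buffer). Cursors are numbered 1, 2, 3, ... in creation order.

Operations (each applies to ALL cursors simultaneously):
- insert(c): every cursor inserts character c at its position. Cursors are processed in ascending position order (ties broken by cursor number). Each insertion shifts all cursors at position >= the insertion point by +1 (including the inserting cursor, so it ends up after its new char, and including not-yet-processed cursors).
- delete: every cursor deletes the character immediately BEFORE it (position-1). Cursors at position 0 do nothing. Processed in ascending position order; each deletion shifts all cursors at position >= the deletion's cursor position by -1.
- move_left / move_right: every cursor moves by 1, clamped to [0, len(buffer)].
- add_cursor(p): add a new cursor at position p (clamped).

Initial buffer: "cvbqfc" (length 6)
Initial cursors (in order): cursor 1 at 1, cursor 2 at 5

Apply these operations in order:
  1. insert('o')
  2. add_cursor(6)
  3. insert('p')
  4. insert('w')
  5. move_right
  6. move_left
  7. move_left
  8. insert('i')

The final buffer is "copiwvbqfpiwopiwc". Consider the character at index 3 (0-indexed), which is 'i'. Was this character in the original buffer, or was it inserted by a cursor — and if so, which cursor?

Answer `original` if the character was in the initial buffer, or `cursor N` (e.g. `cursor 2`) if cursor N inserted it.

After op 1 (insert('o')): buffer="covbqfoc" (len 8), cursors c1@2 c2@7, authorship .1....2.
After op 2 (add_cursor(6)): buffer="covbqfoc" (len 8), cursors c1@2 c3@6 c2@7, authorship .1....2.
After op 3 (insert('p')): buffer="copvbqfpopc" (len 11), cursors c1@3 c3@8 c2@10, authorship .11....322.
After op 4 (insert('w')): buffer="copwvbqfpwopwc" (len 14), cursors c1@4 c3@10 c2@13, authorship .111....33222.
After op 5 (move_right): buffer="copwvbqfpwopwc" (len 14), cursors c1@5 c3@11 c2@14, authorship .111....33222.
After op 6 (move_left): buffer="copwvbqfpwopwc" (len 14), cursors c1@4 c3@10 c2@13, authorship .111....33222.
After op 7 (move_left): buffer="copwvbqfpwopwc" (len 14), cursors c1@3 c3@9 c2@12, authorship .111....33222.
After op 8 (insert('i')): buffer="copiwvbqfpiwopiwc" (len 17), cursors c1@4 c3@11 c2@15, authorship .1111....3332222.
Authorship (.=original, N=cursor N): . 1 1 1 1 . . . . 3 3 3 2 2 2 2 .
Index 3: author = 1

Answer: cursor 1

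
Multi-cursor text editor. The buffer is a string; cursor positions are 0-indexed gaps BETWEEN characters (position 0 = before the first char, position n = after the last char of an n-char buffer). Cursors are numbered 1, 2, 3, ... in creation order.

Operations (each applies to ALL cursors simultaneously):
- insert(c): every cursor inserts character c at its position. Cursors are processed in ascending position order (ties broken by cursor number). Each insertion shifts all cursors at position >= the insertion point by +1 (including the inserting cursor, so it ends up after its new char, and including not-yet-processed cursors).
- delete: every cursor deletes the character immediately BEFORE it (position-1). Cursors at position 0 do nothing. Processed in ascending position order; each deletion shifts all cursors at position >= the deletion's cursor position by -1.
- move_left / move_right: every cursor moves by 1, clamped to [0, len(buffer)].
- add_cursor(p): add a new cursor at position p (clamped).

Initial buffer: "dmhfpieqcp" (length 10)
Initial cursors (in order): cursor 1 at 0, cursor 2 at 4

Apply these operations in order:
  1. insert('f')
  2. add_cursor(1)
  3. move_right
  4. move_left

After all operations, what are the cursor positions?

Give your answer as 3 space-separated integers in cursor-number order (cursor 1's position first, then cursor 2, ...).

After op 1 (insert('f')): buffer="fdmhffpieqcp" (len 12), cursors c1@1 c2@6, authorship 1....2......
After op 2 (add_cursor(1)): buffer="fdmhffpieqcp" (len 12), cursors c1@1 c3@1 c2@6, authorship 1....2......
After op 3 (move_right): buffer="fdmhffpieqcp" (len 12), cursors c1@2 c3@2 c2@7, authorship 1....2......
After op 4 (move_left): buffer="fdmhffpieqcp" (len 12), cursors c1@1 c3@1 c2@6, authorship 1....2......

Answer: 1 6 1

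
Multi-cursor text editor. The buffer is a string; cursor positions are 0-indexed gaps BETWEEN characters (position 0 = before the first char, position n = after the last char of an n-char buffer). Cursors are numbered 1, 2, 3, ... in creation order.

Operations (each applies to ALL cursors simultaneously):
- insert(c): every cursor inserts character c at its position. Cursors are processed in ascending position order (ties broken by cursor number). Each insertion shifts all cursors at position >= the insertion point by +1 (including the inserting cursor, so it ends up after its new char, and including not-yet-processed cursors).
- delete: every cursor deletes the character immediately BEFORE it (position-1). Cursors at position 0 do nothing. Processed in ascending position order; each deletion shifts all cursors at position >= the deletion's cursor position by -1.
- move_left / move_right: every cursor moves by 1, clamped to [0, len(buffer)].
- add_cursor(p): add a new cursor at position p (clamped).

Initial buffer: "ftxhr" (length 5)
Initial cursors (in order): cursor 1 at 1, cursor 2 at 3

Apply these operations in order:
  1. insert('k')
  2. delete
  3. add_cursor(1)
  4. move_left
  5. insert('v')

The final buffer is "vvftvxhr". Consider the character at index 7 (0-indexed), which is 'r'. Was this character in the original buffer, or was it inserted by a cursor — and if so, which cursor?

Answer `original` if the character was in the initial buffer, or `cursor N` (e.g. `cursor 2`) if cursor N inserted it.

Answer: original

Derivation:
After op 1 (insert('k')): buffer="fktxkhr" (len 7), cursors c1@2 c2@5, authorship .1..2..
After op 2 (delete): buffer="ftxhr" (len 5), cursors c1@1 c2@3, authorship .....
After op 3 (add_cursor(1)): buffer="ftxhr" (len 5), cursors c1@1 c3@1 c2@3, authorship .....
After op 4 (move_left): buffer="ftxhr" (len 5), cursors c1@0 c3@0 c2@2, authorship .....
After op 5 (insert('v')): buffer="vvftvxhr" (len 8), cursors c1@2 c3@2 c2@5, authorship 13..2...
Authorship (.=original, N=cursor N): 1 3 . . 2 . . .
Index 7: author = original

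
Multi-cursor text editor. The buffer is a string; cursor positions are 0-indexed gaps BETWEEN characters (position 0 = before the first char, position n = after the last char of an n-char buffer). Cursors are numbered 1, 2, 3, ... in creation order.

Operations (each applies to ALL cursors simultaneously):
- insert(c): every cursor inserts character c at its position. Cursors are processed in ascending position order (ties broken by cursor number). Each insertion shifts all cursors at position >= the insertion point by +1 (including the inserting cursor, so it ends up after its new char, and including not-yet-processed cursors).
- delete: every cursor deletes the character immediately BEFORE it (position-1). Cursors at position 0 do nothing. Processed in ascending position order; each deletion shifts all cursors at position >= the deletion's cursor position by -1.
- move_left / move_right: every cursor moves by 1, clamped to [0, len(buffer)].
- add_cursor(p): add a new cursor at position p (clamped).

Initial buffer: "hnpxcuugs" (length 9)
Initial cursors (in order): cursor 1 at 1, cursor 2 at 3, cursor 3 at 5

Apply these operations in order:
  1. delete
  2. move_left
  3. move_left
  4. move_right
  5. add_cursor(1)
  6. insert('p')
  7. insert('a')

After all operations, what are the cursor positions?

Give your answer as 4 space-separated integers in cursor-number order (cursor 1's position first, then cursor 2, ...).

After op 1 (delete): buffer="nxuugs" (len 6), cursors c1@0 c2@1 c3@2, authorship ......
After op 2 (move_left): buffer="nxuugs" (len 6), cursors c1@0 c2@0 c3@1, authorship ......
After op 3 (move_left): buffer="nxuugs" (len 6), cursors c1@0 c2@0 c3@0, authorship ......
After op 4 (move_right): buffer="nxuugs" (len 6), cursors c1@1 c2@1 c3@1, authorship ......
After op 5 (add_cursor(1)): buffer="nxuugs" (len 6), cursors c1@1 c2@1 c3@1 c4@1, authorship ......
After op 6 (insert('p')): buffer="nppppxuugs" (len 10), cursors c1@5 c2@5 c3@5 c4@5, authorship .1234.....
After op 7 (insert('a')): buffer="nppppaaaaxuugs" (len 14), cursors c1@9 c2@9 c3@9 c4@9, authorship .12341234.....

Answer: 9 9 9 9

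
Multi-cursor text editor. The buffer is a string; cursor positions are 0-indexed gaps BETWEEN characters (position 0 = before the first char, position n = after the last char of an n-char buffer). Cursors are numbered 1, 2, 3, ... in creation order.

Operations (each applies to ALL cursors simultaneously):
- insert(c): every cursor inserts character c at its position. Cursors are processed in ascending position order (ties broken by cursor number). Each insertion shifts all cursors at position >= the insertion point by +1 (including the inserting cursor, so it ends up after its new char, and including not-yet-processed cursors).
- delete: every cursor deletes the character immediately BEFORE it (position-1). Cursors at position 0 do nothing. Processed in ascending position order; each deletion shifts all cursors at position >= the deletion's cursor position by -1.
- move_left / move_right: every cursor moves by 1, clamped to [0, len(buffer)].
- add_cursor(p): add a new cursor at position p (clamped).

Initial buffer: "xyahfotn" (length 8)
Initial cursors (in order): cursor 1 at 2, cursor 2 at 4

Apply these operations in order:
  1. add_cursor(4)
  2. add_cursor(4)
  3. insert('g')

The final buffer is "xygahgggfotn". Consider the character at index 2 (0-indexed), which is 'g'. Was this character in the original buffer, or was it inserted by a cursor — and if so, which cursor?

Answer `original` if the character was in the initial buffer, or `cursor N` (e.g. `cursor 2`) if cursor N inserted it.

After op 1 (add_cursor(4)): buffer="xyahfotn" (len 8), cursors c1@2 c2@4 c3@4, authorship ........
After op 2 (add_cursor(4)): buffer="xyahfotn" (len 8), cursors c1@2 c2@4 c3@4 c4@4, authorship ........
After op 3 (insert('g')): buffer="xygahgggfotn" (len 12), cursors c1@3 c2@8 c3@8 c4@8, authorship ..1..234....
Authorship (.=original, N=cursor N): . . 1 . . 2 3 4 . . . .
Index 2: author = 1

Answer: cursor 1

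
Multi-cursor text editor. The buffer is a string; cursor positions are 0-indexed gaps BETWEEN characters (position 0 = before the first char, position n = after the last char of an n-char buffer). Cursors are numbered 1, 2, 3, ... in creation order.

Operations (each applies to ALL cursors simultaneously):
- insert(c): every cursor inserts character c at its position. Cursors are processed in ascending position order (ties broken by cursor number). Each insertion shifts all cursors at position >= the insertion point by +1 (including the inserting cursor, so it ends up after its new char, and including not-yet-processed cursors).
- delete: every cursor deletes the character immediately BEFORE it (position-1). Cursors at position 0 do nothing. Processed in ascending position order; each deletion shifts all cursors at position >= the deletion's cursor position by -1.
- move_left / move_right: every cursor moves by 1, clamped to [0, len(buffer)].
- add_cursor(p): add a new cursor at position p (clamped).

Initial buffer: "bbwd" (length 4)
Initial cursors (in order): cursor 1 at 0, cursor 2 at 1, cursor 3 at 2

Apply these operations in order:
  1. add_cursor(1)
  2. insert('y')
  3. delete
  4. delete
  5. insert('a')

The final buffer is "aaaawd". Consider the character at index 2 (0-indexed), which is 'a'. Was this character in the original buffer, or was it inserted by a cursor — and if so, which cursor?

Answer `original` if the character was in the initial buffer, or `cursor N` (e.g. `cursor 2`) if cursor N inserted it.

After op 1 (add_cursor(1)): buffer="bbwd" (len 4), cursors c1@0 c2@1 c4@1 c3@2, authorship ....
After op 2 (insert('y')): buffer="ybyybywd" (len 8), cursors c1@1 c2@4 c4@4 c3@6, authorship 1.24.3..
After op 3 (delete): buffer="bbwd" (len 4), cursors c1@0 c2@1 c4@1 c3@2, authorship ....
After op 4 (delete): buffer="wd" (len 2), cursors c1@0 c2@0 c3@0 c4@0, authorship ..
After op 5 (insert('a')): buffer="aaaawd" (len 6), cursors c1@4 c2@4 c3@4 c4@4, authorship 1234..
Authorship (.=original, N=cursor N): 1 2 3 4 . .
Index 2: author = 3

Answer: cursor 3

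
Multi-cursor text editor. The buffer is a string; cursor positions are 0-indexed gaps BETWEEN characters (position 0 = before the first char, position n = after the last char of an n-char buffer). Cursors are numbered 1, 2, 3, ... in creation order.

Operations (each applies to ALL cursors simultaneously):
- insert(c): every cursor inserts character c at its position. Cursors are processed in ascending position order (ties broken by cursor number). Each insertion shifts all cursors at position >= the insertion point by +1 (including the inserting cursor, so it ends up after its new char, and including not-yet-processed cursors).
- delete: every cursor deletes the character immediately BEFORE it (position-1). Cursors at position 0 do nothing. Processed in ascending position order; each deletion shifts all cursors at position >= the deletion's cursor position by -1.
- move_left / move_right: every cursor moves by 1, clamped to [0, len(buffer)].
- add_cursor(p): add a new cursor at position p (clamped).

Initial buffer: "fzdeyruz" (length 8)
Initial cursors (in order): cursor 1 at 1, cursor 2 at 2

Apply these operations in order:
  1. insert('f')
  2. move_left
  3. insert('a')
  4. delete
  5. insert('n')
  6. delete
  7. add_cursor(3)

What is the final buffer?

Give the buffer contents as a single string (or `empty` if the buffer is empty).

After op 1 (insert('f')): buffer="ffzfdeyruz" (len 10), cursors c1@2 c2@4, authorship .1.2......
After op 2 (move_left): buffer="ffzfdeyruz" (len 10), cursors c1@1 c2@3, authorship .1.2......
After op 3 (insert('a')): buffer="fafzafdeyruz" (len 12), cursors c1@2 c2@5, authorship .11.22......
After op 4 (delete): buffer="ffzfdeyruz" (len 10), cursors c1@1 c2@3, authorship .1.2......
After op 5 (insert('n')): buffer="fnfznfdeyruz" (len 12), cursors c1@2 c2@5, authorship .11.22......
After op 6 (delete): buffer="ffzfdeyruz" (len 10), cursors c1@1 c2@3, authorship .1.2......
After op 7 (add_cursor(3)): buffer="ffzfdeyruz" (len 10), cursors c1@1 c2@3 c3@3, authorship .1.2......

Answer: ffzfdeyruz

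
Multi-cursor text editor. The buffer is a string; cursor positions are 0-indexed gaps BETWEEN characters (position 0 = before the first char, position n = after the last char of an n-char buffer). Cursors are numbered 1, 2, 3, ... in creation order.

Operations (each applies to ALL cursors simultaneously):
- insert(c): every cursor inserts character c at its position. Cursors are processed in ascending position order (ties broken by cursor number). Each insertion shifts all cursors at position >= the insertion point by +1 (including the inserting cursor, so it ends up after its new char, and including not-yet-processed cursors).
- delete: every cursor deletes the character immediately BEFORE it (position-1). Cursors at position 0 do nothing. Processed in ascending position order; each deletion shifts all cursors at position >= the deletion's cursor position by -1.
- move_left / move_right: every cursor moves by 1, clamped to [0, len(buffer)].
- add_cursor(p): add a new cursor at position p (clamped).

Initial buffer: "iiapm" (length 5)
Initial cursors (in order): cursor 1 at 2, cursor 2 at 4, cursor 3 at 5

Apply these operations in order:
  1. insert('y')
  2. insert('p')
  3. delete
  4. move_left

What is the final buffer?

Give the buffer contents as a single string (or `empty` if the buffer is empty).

Answer: iiyapymy

Derivation:
After op 1 (insert('y')): buffer="iiyapymy" (len 8), cursors c1@3 c2@6 c3@8, authorship ..1..2.3
After op 2 (insert('p')): buffer="iiypapypmyp" (len 11), cursors c1@4 c2@8 c3@11, authorship ..11..22.33
After op 3 (delete): buffer="iiyapymy" (len 8), cursors c1@3 c2@6 c3@8, authorship ..1..2.3
After op 4 (move_left): buffer="iiyapymy" (len 8), cursors c1@2 c2@5 c3@7, authorship ..1..2.3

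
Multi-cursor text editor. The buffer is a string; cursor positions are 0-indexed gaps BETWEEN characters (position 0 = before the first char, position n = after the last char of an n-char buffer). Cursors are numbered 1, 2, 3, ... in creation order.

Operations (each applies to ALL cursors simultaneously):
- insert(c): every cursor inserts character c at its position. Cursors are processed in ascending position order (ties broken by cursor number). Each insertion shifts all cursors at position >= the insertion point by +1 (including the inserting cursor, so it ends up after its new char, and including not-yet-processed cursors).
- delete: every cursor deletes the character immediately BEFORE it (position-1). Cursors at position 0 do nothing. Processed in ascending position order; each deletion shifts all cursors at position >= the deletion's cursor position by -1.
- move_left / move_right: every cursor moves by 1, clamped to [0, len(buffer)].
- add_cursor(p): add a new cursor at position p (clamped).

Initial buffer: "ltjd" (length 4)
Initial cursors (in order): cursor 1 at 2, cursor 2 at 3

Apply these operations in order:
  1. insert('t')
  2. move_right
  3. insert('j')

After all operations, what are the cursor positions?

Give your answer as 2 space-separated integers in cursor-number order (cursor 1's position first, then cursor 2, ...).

After op 1 (insert('t')): buffer="lttjtd" (len 6), cursors c1@3 c2@5, authorship ..1.2.
After op 2 (move_right): buffer="lttjtd" (len 6), cursors c1@4 c2@6, authorship ..1.2.
After op 3 (insert('j')): buffer="lttjjtdj" (len 8), cursors c1@5 c2@8, authorship ..1.12.2

Answer: 5 8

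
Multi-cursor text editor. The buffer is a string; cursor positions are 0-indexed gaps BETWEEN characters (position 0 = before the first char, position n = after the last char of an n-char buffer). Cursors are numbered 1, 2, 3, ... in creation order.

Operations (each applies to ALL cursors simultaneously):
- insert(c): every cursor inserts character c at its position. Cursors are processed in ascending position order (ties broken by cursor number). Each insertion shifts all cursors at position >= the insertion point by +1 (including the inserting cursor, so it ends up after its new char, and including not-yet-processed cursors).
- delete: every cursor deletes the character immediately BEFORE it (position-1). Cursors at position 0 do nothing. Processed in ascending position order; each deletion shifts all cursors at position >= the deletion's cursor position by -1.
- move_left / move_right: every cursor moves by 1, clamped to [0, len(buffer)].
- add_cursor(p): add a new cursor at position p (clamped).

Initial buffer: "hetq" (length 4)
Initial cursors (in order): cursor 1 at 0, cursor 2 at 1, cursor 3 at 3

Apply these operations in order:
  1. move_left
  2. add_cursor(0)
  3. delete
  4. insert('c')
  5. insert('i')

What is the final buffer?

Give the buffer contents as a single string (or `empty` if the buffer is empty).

Answer: ccciiihcitq

Derivation:
After op 1 (move_left): buffer="hetq" (len 4), cursors c1@0 c2@0 c3@2, authorship ....
After op 2 (add_cursor(0)): buffer="hetq" (len 4), cursors c1@0 c2@0 c4@0 c3@2, authorship ....
After op 3 (delete): buffer="htq" (len 3), cursors c1@0 c2@0 c4@0 c3@1, authorship ...
After op 4 (insert('c')): buffer="ccchctq" (len 7), cursors c1@3 c2@3 c4@3 c3@5, authorship 124.3..
After op 5 (insert('i')): buffer="ccciiihcitq" (len 11), cursors c1@6 c2@6 c4@6 c3@9, authorship 124124.33..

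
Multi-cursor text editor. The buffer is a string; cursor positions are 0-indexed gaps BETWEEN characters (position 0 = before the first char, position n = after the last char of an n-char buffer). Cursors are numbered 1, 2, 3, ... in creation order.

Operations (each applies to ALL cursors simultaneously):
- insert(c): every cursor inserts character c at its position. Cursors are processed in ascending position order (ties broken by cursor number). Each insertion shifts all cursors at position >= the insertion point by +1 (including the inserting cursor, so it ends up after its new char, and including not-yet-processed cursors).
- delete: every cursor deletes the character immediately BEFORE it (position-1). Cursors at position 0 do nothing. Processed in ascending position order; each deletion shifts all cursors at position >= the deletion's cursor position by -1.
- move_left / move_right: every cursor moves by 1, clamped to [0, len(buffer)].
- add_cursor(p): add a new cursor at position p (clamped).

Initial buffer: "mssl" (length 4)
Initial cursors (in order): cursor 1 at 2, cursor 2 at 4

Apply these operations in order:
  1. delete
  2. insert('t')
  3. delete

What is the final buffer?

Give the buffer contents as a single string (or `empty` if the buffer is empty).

Answer: ms

Derivation:
After op 1 (delete): buffer="ms" (len 2), cursors c1@1 c2@2, authorship ..
After op 2 (insert('t')): buffer="mtst" (len 4), cursors c1@2 c2@4, authorship .1.2
After op 3 (delete): buffer="ms" (len 2), cursors c1@1 c2@2, authorship ..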